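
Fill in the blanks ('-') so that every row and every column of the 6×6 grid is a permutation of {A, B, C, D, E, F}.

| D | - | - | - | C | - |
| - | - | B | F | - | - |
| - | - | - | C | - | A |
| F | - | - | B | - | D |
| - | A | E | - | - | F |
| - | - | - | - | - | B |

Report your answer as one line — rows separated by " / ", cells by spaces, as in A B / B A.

D B F A C E / E D B F A C / B E D C F A / F C A B E D / C A E D B F / A F C E D B

(r1,c6) = E
(r2,c6) = C
(r5,c4) = D
(r5,c5) = B
(r1,c4) = A
(r5,c1) = C
(r6,c4) = E
(r1,c3) = F
(r3,c3) = D
(r6,c1) = A
(r6,c3) = C
(r1,c2) = B
(r2,c1) = E
(r2,c2) = D
(r2,c5) = A
(r3,c1) = B
(r4,c3) = A
(r4,c5) = E
(r6,c2) = F
(r6,c5) = D
(r3,c2) = E
(r3,c5) = F
(r4,c2) = C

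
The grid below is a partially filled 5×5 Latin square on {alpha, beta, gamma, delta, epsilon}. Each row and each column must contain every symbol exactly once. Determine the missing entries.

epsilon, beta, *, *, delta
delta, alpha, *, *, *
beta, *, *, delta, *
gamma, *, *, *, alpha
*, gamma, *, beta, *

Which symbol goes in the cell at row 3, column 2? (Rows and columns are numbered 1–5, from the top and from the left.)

epsilon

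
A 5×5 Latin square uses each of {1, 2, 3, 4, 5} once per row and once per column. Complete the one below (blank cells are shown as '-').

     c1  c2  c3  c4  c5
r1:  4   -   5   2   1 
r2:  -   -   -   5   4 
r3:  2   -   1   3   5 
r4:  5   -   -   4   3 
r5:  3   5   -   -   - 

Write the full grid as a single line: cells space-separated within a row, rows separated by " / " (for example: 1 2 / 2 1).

4 3 5 2 1 / 1 2 3 5 4 / 2 4 1 3 5 / 5 1 2 4 3 / 3 5 4 1 2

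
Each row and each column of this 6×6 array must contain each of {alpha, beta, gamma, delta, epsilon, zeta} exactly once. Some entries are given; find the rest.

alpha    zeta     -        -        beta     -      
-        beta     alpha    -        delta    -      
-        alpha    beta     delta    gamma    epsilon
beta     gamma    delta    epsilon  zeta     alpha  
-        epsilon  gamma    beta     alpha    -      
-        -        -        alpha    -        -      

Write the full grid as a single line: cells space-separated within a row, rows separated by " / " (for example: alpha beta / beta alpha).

alpha zeta epsilon gamma beta delta / epsilon beta alpha zeta delta gamma / zeta alpha beta delta gamma epsilon / beta gamma delta epsilon zeta alpha / delta epsilon gamma beta alpha zeta / gamma delta zeta alpha epsilon beta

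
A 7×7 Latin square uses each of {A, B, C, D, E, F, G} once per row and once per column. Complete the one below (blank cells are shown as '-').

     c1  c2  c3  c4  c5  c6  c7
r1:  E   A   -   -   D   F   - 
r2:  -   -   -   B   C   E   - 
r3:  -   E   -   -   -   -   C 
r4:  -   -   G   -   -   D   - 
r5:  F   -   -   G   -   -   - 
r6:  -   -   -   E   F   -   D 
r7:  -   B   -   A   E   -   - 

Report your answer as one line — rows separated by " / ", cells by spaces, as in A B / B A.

E A B C D F G / G F D B C E A / B E F D G A C / A C G F B D E / F D E G A C B / C G A E F B D / D B C A E G F

row 1 has {A,D,E,F}; column 4 has {A,B,E,G} — only C is left for (r1,c4).
row 4 has {D,G}; column 4 has {A,B,C,E,G} — only F is left for (r4,c4).
row 1 has {A,C,D,E,F}; column 3 has {G} — only B is left for (r1,c3).
row 1 has {A,B,C,D,E,F}; column 7 has {C,D} — only G is left for (r1,c7).
row 3 has {C,E}; column 4 has {A,B,C,E,F,G} — only D is left for (r3,c4).
row 4 has {D,F,G}; column 2 has {A,B,E} — only C is left for (r4,c2).
row 5 has {F,G}; column 2 has {A,B,C,E} — only D is left for (r5,c2).
row 6 has {D,E,F}; column 2 has {A,B,C,D,E} — only G is left for (r6,c2).
row 7 has {A,B,E}; column 7 has {C,D,G} — only F is left for (r7,c7).
row 2 has {B,C,E}; column 2 has {A,B,C,D,E,G} — only F is left for (r2,c2).
row 2 has {B,C,E,F}; column 7 has {C,D,F,G} — only A is left for (r2,c7).
row 2 has {A,B,C,E,F}; column 3 has {B,G} — only D is left for (r2,c3).
row 7 has {A,B,E,F}; column 3 has {B,D,G} — only C is left for (r7,c3).
row 7 has {A,B,C,E,F}; column 6 has {D,E,F} — only G is left for (r7,c6).
row 2 has {A,B,C,D,E,F}; column 1 has {E,F} — only G is left for (r2,c1).
row 6 has {D,E,F,G}; column 3 has {B,C,D,G} — only A is left for (r6,c3).
row 7 has {A,B,C,E,F,G}; column 1 has {E,F,G} — only D is left for (r7,c1).
row 3 has {C,D,E}; column 3 has {A,B,C,D,G} — only F is left for (r3,c3).
row 5 has {D,F,G}; column 3 has {A,B,C,D,F,G} — only E is left for (r5,c3).
row 5 has {D,E,F,G}; column 7 has {A,C,D,F,G} — only B is left for (r5,c7).
row 4 has {C,D,F,G}; column 7 has {A,B,C,D,F,G} — only E is left for (r4,c7).
row 5 has {B,D,E,F,G}; column 5 has {C,D,E,F} — only A is left for (r5,c5).
row 5 has {A,B,D,E,F,G}; column 6 has {D,E,F,G} — only C is left for (r5,c6).
row 6 has {A,D,E,F,G}; column 6 has {C,D,E,F,G} — only B is left for (r6,c6).
row 3 has {C,D,E,F}; column 6 has {B,C,D,E,F,G} — only A is left for (r3,c6).
row 4 has {C,D,E,F,G}; column 5 has {A,C,D,E,F} — only B is left for (r4,c5).
row 6 has {A,B,D,E,F,G}; column 1 has {D,E,F,G} — only C is left for (r6,c1).
row 3 has {A,C,D,E,F}; column 1 has {C,D,E,F,G} — only B is left for (r3,c1).
row 3 has {A,B,C,D,E,F}; column 5 has {A,B,C,D,E,F} — only G is left for (r3,c5).
row 4 has {B,C,D,E,F,G}; column 1 has {B,C,D,E,F,G} — only A is left for (r4,c1).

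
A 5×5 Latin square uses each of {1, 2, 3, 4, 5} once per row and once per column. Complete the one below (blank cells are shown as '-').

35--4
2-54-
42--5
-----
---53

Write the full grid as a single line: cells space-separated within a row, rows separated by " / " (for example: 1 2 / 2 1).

Cell (r2,c5): row 2 has {2,4,5}; column 5 has {3,4,5} → 1.
Cell (r4,c5): row 4 is empty so far; column 5 has {1,3,4,5} → 2.
Cell (r5,c1): row 5 has {3,5}; column 1 has {2,3,4} → 1.
Cell (r5,c2): row 5 has {1,3,5}; column 2 has {2,5} → 4.
Cell (r5,c3): row 5 has {1,3,4,5}; column 3 has {5} → 2.
Cell (r1,c3): row 1 has {3,4,5}; column 3 has {2,5} → 1.
Cell (r1,c4): row 1 has {1,3,4,5}; column 4 has {4,5} → 2.
Cell (r2,c2): row 2 has {1,2,4,5}; column 2 has {2,4,5} → 3.
Cell (r3,c3): row 3 has {2,4,5}; column 3 has {1,2,5} → 3.
Cell (r3,c4): row 3 has {2,3,4,5}; column 4 has {2,4,5} → 1.
Cell (r4,c1): row 4 has {2}; column 1 has {1,2,3,4} → 5.
Cell (r4,c2): row 4 has {2,5}; column 2 has {2,3,4,5} → 1.
Cell (r4,c3): row 4 has {1,2,5}; column 3 has {1,2,3,5} → 4.
Cell (r4,c4): row 4 has {1,2,4,5}; column 4 has {1,2,4,5} → 3.

3 5 1 2 4 / 2 3 5 4 1 / 4 2 3 1 5 / 5 1 4 3 2 / 1 4 2 5 3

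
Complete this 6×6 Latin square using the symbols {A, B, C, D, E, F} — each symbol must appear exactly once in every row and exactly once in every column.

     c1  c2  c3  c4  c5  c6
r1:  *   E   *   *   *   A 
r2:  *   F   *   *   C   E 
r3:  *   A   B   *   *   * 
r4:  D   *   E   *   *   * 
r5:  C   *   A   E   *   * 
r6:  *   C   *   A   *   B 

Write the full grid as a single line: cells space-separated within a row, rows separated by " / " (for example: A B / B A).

B E C D F A / A F D B C E / F A B C E D / D B E F A C / C D A E B F / E C F A D B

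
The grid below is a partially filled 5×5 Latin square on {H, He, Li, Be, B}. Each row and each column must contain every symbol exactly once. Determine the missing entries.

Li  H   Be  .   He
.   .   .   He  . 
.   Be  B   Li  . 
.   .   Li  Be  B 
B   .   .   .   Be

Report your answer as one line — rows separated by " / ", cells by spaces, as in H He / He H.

At row 1, column 4: row 1 has {H,He,Li,Be}; column 4 has {He,Li,Be}; that leaves B.
At row 2, column 3: row 2 has {He}; column 3 has {Li,Be,B}; that leaves H.
At row 2, column 5: row 2 has {H,He}; column 5 has {He,Be,B}; that leaves Li.
At row 3, column 5: row 3 has {Li,Be,B}; column 5 has {He,Li,Be,B}; that leaves H.
At row 4, column 2: row 4 has {Li,Be,B}; column 2 has {H,Be}; that leaves He.
At row 5, column 2: row 5 has {Be,B}; column 2 has {H,He,Be}; that leaves Li.
At row 5, column 3: row 5 has {Li,Be,B}; column 3 has {H,Li,Be,B}; that leaves He.
At row 5, column 4: row 5 has {He,Li,Be,B}; column 4 has {He,Li,Be,B}; that leaves H.
At row 2, column 1: row 2 has {H,He,Li}; column 1 has {Li,B}; that leaves Be.
At row 2, column 2: row 2 has {H,He,Li,Be}; column 2 has {H,He,Li,Be}; that leaves B.
At row 3, column 1: row 3 has {H,Li,Be,B}; column 1 has {Li,Be,B}; that leaves He.
At row 4, column 1: row 4 has {He,Li,Be,B}; column 1 has {He,Li,Be,B}; that leaves H.

Li H Be B He / Be B H He Li / He Be B Li H / H He Li Be B / B Li He H Be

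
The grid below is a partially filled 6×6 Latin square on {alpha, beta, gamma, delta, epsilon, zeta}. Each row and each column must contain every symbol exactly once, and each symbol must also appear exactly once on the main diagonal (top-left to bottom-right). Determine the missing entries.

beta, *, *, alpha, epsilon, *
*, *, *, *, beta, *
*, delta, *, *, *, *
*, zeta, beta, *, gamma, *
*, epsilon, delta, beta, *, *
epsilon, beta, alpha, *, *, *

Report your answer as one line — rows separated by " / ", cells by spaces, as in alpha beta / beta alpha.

beta gamma zeta alpha epsilon delta / delta alpha gamma epsilon beta zeta / zeta delta epsilon gamma alpha beta / alpha zeta beta delta gamma epsilon / gamma epsilon delta beta zeta alpha / epsilon beta alpha zeta delta gamma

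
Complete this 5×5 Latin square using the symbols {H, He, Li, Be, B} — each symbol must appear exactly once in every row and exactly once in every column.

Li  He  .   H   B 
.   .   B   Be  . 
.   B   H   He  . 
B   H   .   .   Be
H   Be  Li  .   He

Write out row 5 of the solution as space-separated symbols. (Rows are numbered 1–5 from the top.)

H Be Li B He

At row 1, column 3: row 1 has {H,He,Li,B}; column 3 has {H,Li,B}; that leaves Be.
At row 2, column 1: row 2 has {Be,B}; column 1 has {H,Li,B}; that leaves He.
At row 2, column 2: row 2 has {He,Be,B}; column 2 has {H,He,Be,B}; that leaves Li.
At row 2, column 5: row 2 has {He,Li,Be,B}; column 5 has {He,Be,B}; that leaves H.
At row 3, column 1: row 3 has {H,He,B}; column 1 has {H,He,Li,B}; that leaves Be.
At row 3, column 5: row 3 has {H,He,Be,B}; column 5 has {H,He,Be,B}; that leaves Li.
At row 4, column 3: row 4 has {H,Be,B}; column 3 has {H,Li,Be,B}; that leaves He.
At row 4, column 4: row 4 has {H,He,Be,B}; column 4 has {H,He,Be}; that leaves Li.
At row 5, column 4: row 5 has {H,He,Li,Be}; column 4 has {H,He,Li,Be}; that leaves B.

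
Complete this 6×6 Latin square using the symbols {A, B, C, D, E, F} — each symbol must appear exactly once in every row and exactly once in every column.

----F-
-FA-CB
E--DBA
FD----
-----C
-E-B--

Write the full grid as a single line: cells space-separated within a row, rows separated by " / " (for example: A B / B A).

(r2,c1) = D
(r2,c4) = E
(r3,c2) = C
(r3,c3) = F
(r4,c6) = E
(r1,c6) = D
(r4,c5) = A
(r6,c5) = D
(r6,c6) = F
(r4,c4) = C
(r5,c5) = E
(r6,c3) = C
(r1,c4) = A
(r4,c3) = B
(r5,c3) = D
(r5,c4) = F
(r6,c1) = A
(r1,c2) = B
(r1,c3) = E
(r5,c1) = B
(r5,c2) = A
(r1,c1) = C

C B E A F D / D F A E C B / E C F D B A / F D B C A E / B A D F E C / A E C B D F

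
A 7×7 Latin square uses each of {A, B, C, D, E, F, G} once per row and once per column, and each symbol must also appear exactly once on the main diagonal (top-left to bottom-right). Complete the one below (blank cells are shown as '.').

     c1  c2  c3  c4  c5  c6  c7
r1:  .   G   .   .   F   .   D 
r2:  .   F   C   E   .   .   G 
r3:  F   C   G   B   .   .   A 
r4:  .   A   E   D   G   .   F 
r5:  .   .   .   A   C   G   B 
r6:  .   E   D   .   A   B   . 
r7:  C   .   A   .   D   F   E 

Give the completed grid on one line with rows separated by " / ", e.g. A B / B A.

A G B C F E D / D F C E B A G / F C G B E D A / B A E D G C F / E D F A C G B / G E D F A B C / C B A G D F E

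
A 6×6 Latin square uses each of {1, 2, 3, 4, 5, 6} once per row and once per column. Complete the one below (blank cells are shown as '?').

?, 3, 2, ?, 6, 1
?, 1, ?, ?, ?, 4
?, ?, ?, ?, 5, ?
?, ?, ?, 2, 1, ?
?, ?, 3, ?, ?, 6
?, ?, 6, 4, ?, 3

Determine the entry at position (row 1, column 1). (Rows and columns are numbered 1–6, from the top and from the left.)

row 1 has {1,2,3,6}; column 4 has {2,4} — only 5 is left for (r1,c4).
row 2 has {1,4}; column 3 has {2,3,6} — only 5 is left for (r2,c3).
row 3 has {5}; column 6 has {1,3,4,6} — only 2 is left for (r3,c6).
row 4 has {1,2}; column 3 has {2,3,5,6} — only 4 is left for (r4,c3).
row 4 has {1,2,4}; column 6 has {1,2,3,4,6} — only 5 is left for (r4,c6).
row 5 has {3,6}; column 4 has {2,4,5} — only 1 is left for (r5,c4).
row 6 has {3,4,6}; column 5 has {1,5,6} — only 2 is left for (r6,c5).
row 1 has {1,2,3,5,6}; column 1 is empty so far — only 4 is left for (r1,c1).

4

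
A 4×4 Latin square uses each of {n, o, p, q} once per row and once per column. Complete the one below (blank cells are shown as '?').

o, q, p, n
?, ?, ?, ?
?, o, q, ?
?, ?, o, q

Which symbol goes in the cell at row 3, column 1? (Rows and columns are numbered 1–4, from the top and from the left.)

n

(r2,c3) = n
(r3,c4) = p
(r2,c2) = p
(r2,c4) = o
(r3,c1) = n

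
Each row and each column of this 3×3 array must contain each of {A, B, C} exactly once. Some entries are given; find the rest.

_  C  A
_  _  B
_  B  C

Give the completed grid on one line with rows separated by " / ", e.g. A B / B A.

B C A / C A B / A B C

At row 1, column 1: row 1 has {A,C}; column 1 is empty so far; that leaves B.
At row 2, column 2: row 2 has {B}; column 2 has {B,C}; that leaves A.
At row 3, column 1: row 3 has {B,C}; column 1 has {B}; that leaves A.
At row 2, column 1: row 2 has {A,B}; column 1 has {A,B}; that leaves C.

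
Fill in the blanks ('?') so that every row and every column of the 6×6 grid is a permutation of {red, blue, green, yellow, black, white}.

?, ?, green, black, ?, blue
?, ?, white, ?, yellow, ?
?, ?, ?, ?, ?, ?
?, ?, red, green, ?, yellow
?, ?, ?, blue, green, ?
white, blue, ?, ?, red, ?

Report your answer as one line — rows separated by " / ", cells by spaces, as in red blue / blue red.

yellow red green black white blue / blue green white red yellow black / green yellow blue white black red / black white red green blue yellow / red black yellow blue green white / white blue black yellow red green

(r1,c5) = white
(r2,c4) = red
(r6,c4) = yellow
(r3,c4) = white
(r6,c3) = black
(r6,c6) = green
(r2,c6) = black
(r3,c6) = red
(r5,c3) = yellow
(r5,c6) = white
(r2,c2) = green
(r3,c3) = blue
(r3,c5) = black
(r4,c5) = blue
(r2,c1) = blue
(r3,c2) = yellow
(r4,c1) = black
(r4,c2) = white
(r5,c1) = red
(r5,c2) = black
(r1,c1) = yellow
(r1,c2) = red
(r3,c1) = green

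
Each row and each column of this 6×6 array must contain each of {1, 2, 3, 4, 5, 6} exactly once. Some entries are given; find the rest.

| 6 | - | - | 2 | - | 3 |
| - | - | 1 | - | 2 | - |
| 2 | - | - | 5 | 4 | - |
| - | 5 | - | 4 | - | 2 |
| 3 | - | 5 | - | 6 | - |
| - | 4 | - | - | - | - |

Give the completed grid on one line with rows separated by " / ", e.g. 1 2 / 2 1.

(r1,c2) = 1
(r1,c3) = 4
(r1,c5) = 5
(r4,c1) = 1
(r4,c5) = 3
(r5,c2) = 2
(r5,c4) = 1
(r5,c6) = 4
(r6,c1) = 5
(r6,c5) = 1
(r6,c6) = 6
(r2,c1) = 4
(r2,c6) = 5
(r3,c6) = 1
(r4,c3) = 6
(r6,c4) = 3
(r2,c4) = 6
(r3,c3) = 3
(r6,c3) = 2
(r2,c2) = 3
(r3,c2) = 6

6 1 4 2 5 3 / 4 3 1 6 2 5 / 2 6 3 5 4 1 / 1 5 6 4 3 2 / 3 2 5 1 6 4 / 5 4 2 3 1 6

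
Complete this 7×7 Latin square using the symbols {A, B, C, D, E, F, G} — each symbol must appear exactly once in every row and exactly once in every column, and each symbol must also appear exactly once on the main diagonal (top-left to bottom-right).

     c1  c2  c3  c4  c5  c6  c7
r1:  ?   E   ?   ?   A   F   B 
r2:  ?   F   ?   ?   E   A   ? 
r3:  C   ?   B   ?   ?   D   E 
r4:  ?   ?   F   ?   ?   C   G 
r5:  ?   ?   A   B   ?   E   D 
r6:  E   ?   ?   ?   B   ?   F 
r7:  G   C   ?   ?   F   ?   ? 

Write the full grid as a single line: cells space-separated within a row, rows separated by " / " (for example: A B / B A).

(r1,c1): row 1 has {A,B,E,F}; column 1 has {C,E,G}; the diagonal has {B,F}, so it must be D.
(r2,c1): row 2 has {A,E,F}; column 1 has {C,D,E,G}, so it must be B.
(r2,c7): row 2 has {A,B,E,F}; column 7 has {B,D,E,F,G}, so it must be C.
(r3,c5): row 3 has {B,C,D,E}; column 5 has {A,B,E,F}, so it must be G.
(r4,c1): row 4 has {C,F,G}; column 1 has {B,C,D,E,G}, so it must be A.
(r4,c4): row 4 has {A,C,F,G}; column 4 has {B}; the diagonal has {B,D,F}, so it must be E.
(r4,c5): row 4 has {A,C,E,F,G}; column 5 has {A,B,E,F,G}, so it must be D.
(r5,c1): row 5 has {A,B,D,E}; column 1 has {A,B,C,D,E,G}, so it must be F.
(r5,c2): row 5 has {A,B,D,E,F}; column 2 has {C,E,F}, so it must be G.
(r5,c5): row 5 has {A,B,D,E,F,G}; column 5 has {A,B,D,E,F,G}; the diagonal has {B,D,E,F}, so it must be C.
(r6,c6): row 6 has {B,E,F}; column 6 has {A,C,D,E,F}; the diagonal has {B,C,D,E,F}, so it must be G.
(r7,c6): row 7 has {C,F,G}; column 6 has {A,C,D,E,F,G}, so it must be B.
(r7,c7): row 7 has {B,C,F,G}; column 7 has {B,C,D,E,F,G}; the diagonal has {B,C,D,E,F,G}, so it must be A.
(r3,c2): row 3 has {B,C,D,E,G}; column 2 has {C,E,F,G}, so it must be A.
(r3,c4): row 3 has {A,B,C,D,E,G}; column 4 has {B,E}, so it must be F.
(r4,c2): row 4 has {A,C,D,E,F,G}; column 2 has {A,C,E,F,G}, so it must be B.
(r6,c2): row 6 has {B,E,F,G}; column 2 has {A,B,C,E,F,G}, so it must be D.
(r6,c3): row 6 has {B,D,E,F,G}; column 3 has {A,B,F}, so it must be C.
(r6,c4): row 6 has {B,C,D,E,F,G}; column 4 has {B,E,F}, so it must be A.
(r7,c4): row 7 has {A,B,C,F,G}; column 4 has {A,B,E,F}, so it must be D.
(r1,c3): row 1 has {A,B,D,E,F}; column 3 has {A,B,C,F}, so it must be G.
(r1,c4): row 1 has {A,B,D,E,F,G}; column 4 has {A,B,D,E,F}, so it must be C.
(r2,c3): row 2 has {A,B,C,E,F}; column 3 has {A,B,C,F,G}, so it must be D.
(r2,c4): row 2 has {A,B,C,D,E,F}; column 4 has {A,B,C,D,E,F}, so it must be G.
(r7,c3): row 7 has {A,B,C,D,F,G}; column 3 has {A,B,C,D,F,G}, so it must be E.

D E G C A F B / B F D G E A C / C A B F G D E / A B F E D C G / F G A B C E D / E D C A B G F / G C E D F B A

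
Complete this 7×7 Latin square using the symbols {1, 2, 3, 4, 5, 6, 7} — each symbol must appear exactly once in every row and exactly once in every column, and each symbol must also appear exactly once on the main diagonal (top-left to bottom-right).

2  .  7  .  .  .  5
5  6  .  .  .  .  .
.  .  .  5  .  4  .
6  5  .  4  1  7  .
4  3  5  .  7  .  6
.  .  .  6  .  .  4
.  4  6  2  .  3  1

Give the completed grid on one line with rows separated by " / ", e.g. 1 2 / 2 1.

Cell (r1,c2): row 1 has {2,5,7}; column 2 has {3,4,5,6} → 1.
Cell (r1,c4): row 1 has {1,2,5,7}; column 4 has {2,4,5,6} → 3.
Cell (r1,c6): row 1 has {1,2,3,5,7}; column 6 has {3,4,7} → 6.
Cell (r3,c3): row 3 has {4,5}; column 3 has {5,6,7}; the diagonal has {1,2,4,6,7} → 3.
Cell (r4,c3): row 4 has {1,4,5,6,7}; column 3 has {3,5,6,7} → 2.
Cell (r4,c7): row 4 has {1,2,4,5,6,7}; column 7 has {1,4,5,6} → 3.
Cell (r5,c4): row 5 has {3,4,5,6,7}; column 4 has {2,3,4,5,6} → 1.
Cell (r5,c6): row 5 has {1,3,4,5,6,7}; column 6 has {3,4,6,7} → 2.
Cell (r6,c3): row 6 has {4,6}; column 3 has {2,3,5,6,7} → 1.
Cell (r6,c6): row 6 has {1,4,6}; column 6 has {2,3,4,6,7}; the diagonal has {1,2,3,4,6,7} → 5.
Cell (r7,c1): row 7 has {1,2,3,4,6}; column 1 has {2,4,5,6} → 7.
Cell (r7,c5): row 7 has {1,2,3,4,6,7}; column 5 has {1,7} → 5.
Cell (r1,c5): row 1 has {1,2,3,5,6,7}; column 5 has {1,5,7} → 4.
Cell (r2,c3): row 2 has {5,6}; column 3 has {1,2,3,5,6,7} → 4.
Cell (r2,c4): row 2 has {4,5,6}; column 4 has {1,2,3,4,5,6} → 7.
Cell (r2,c6): row 2 has {4,5,6,7}; column 6 has {2,3,4,5,6,7} → 1.
Cell (r2,c7): row 2 has {1,4,5,6,7}; column 7 has {1,3,4,5,6} → 2.
Cell (r3,c1): row 3 has {3,4,5}; column 1 has {2,4,5,6,7} → 1.
Cell (r3,c7): row 3 has {1,3,4,5}; column 7 has {1,2,3,4,5,6} → 7.
Cell (r6,c1): row 6 has {1,4,5,6}; column 1 has {1,2,4,5,6,7} → 3.
Cell (r6,c5): row 6 has {1,3,4,5,6}; column 5 has {1,4,5,7} → 2.
Cell (r2,c5): row 2 has {1,2,4,5,6,7}; column 5 has {1,2,4,5,7} → 3.
Cell (r3,c2): row 3 has {1,3,4,5,7}; column 2 has {1,3,4,5,6} → 2.
Cell (r3,c5): row 3 has {1,2,3,4,5,7}; column 5 has {1,2,3,4,5,7} → 6.
Cell (r6,c2): row 6 has {1,2,3,4,5,6}; column 2 has {1,2,3,4,5,6} → 7.

2 1 7 3 4 6 5 / 5 6 4 7 3 1 2 / 1 2 3 5 6 4 7 / 6 5 2 4 1 7 3 / 4 3 5 1 7 2 6 / 3 7 1 6 2 5 4 / 7 4 6 2 5 3 1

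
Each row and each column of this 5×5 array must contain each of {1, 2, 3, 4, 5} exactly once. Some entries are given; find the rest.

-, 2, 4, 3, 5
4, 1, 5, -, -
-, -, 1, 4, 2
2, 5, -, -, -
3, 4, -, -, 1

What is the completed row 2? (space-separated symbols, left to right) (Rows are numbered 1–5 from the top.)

At row 1, column 1: row 1 has {2,3,4,5}; column 1 has {2,3,4}; that leaves 1.
At row 2, column 4: row 2 has {1,4,5}; column 4 has {3,4}; that leaves 2.
At row 2, column 5: row 2 has {1,2,4,5}; column 5 has {1,2,5}; that leaves 3.

4 1 5 2 3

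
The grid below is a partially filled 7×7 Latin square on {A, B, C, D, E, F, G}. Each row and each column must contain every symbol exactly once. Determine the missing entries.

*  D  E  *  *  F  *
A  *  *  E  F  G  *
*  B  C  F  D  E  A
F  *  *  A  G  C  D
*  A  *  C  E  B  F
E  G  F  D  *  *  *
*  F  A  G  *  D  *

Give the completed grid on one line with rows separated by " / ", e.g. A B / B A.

C D E B A F G / A C D E F G B / G B C F D E A / F E B A G C D / D A G C E B F / E G F D B A C / B F A G C D E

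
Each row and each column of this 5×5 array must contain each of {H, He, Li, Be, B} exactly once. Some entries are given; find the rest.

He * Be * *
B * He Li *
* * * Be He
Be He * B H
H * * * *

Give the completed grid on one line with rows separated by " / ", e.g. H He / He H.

Cell (r1,c4): row 1 has {He,Be}; column 4 has {Li,Be,B} → H.
Cell (r2,c5): row 2 has {He,Li,B}; column 5 has {H,He} → Be.
Cell (r3,c1): row 3 has {He,Be}; column 1 has {H,He,Be,B} → Li.
Cell (r4,c3): row 4 has {H,He,Be,B}; column 3 has {He,Be} → Li.
Cell (r5,c3): row 5 has {H}; column 3 has {He,Li,Be} → B.
Cell (r5,c4): row 5 has {H,B}; column 4 has {H,Li,Be,B} → He.
Cell (r5,c5): row 5 has {H,He,B}; column 5 has {H,He,Be} → Li.
Cell (r1,c5): row 1 has {H,He,Be}; column 5 has {H,He,Li,Be} → B.
Cell (r2,c2): row 2 has {He,Li,Be,B}; column 2 has {He} → H.
Cell (r3,c2): row 3 has {He,Li,Be}; column 2 has {H,He} → B.
Cell (r3,c3): row 3 has {He,Li,Be,B}; column 3 has {He,Li,Be,B} → H.
Cell (r5,c2): row 5 has {H,He,Li,B}; column 2 has {H,He,B} → Be.
Cell (r1,c2): row 1 has {H,He,Be,B}; column 2 has {H,He,Be,B} → Li.

He Li Be H B / B H He Li Be / Li B H Be He / Be He Li B H / H Be B He Li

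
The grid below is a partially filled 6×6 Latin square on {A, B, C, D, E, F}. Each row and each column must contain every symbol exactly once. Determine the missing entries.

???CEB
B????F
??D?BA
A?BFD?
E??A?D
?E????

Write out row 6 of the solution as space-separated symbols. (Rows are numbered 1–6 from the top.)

D E F B A C

(r3,c4) = E
(r4,c2) = C
(r4,c6) = E
(r6,c6) = C
(r2,c4) = D
(r3,c2) = F
(r5,c2) = B
(r6,c4) = B
(r2,c2) = A
(r2,c5) = C
(r3,c1) = C
(r5,c5) = F
(r6,c5) = A
(r1,c2) = D
(r2,c3) = E
(r5,c3) = C
(r6,c3) = F
(r1,c1) = F
(r1,c3) = A
(r6,c1) = D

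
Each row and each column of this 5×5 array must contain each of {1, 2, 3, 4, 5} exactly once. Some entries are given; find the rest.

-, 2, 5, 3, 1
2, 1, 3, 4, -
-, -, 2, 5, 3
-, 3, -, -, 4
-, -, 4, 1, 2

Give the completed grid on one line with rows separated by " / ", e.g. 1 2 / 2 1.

4 2 5 3 1 / 2 1 3 4 5 / 1 4 2 5 3 / 5 3 1 2 4 / 3 5 4 1 2

(r1,c1): row 1 has {1,2,3,5}; column 1 has {2}, so it must be 4.
(r2,c5): row 2 has {1,2,3,4}; column 5 has {1,2,3,4}, so it must be 5.
(r3,c1): row 3 has {2,3,5}; column 1 has {2,4}, so it must be 1.
(r3,c2): row 3 has {1,2,3,5}; column 2 has {1,2,3}, so it must be 4.
(r4,c1): row 4 has {3,4}; column 1 has {1,2,4}, so it must be 5.
(r4,c3): row 4 has {3,4,5}; column 3 has {2,3,4,5}, so it must be 1.
(r4,c4): row 4 has {1,3,4,5}; column 4 has {1,3,4,5}, so it must be 2.
(r5,c1): row 5 has {1,2,4}; column 1 has {1,2,4,5}, so it must be 3.
(r5,c2): row 5 has {1,2,3,4}; column 2 has {1,2,3,4}, so it must be 5.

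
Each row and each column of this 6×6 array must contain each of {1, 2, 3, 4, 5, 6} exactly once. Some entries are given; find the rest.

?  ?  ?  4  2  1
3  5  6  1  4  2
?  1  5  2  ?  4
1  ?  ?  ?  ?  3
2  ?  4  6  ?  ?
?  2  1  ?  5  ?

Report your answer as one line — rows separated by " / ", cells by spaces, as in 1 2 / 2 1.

(r1,c3): row 1 has {1,2,4}; column 3 has {1,4,5,6}, so it must be 3.
(r3,c1): row 3 has {1,2,4,5}; column 1 has {1,2,3}, so it must be 6.
(r3,c5): row 3 has {1,2,4,5,6}; column 5 has {2,4,5}, so it must be 3.
(r4,c3): row 4 has {1,3}; column 3 has {1,3,4,5,6}, so it must be 2.
(r4,c4): row 4 has {1,2,3}; column 4 has {1,2,4,6}, so it must be 5.
(r4,c5): row 4 has {1,2,3,5}; column 5 has {2,3,4,5}, so it must be 6.
(r5,c2): row 5 has {2,4,6}; column 2 has {1,2,5}, so it must be 3.
(r5,c5): row 5 has {2,3,4,6}; column 5 has {2,3,4,5,6}, so it must be 1.
(r5,c6): row 5 has {1,2,3,4,6}; column 6 has {1,2,3,4}, so it must be 5.
(r6,c1): row 6 has {1,2,5}; column 1 has {1,2,3,6}, so it must be 4.
(r6,c4): row 6 has {1,2,4,5}; column 4 has {1,2,4,5,6}, so it must be 3.
(r6,c6): row 6 has {1,2,3,4,5}; column 6 has {1,2,3,4,5}, so it must be 6.
(r1,c1): row 1 has {1,2,3,4}; column 1 has {1,2,3,4,6}, so it must be 5.
(r1,c2): row 1 has {1,2,3,4,5}; column 2 has {1,2,3,5}, so it must be 6.
(r4,c2): row 4 has {1,2,3,5,6}; column 2 has {1,2,3,5,6}, so it must be 4.

5 6 3 4 2 1 / 3 5 6 1 4 2 / 6 1 5 2 3 4 / 1 4 2 5 6 3 / 2 3 4 6 1 5 / 4 2 1 3 5 6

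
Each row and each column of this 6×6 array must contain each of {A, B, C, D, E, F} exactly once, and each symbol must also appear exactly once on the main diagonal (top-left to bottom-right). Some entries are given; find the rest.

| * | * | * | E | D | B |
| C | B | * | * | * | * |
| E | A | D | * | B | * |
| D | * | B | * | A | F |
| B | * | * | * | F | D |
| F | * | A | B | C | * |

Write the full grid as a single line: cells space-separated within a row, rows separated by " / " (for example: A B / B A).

(r1,c1): row 1 has {B,D,E}; column 1 has {B,C,D,E,F}; the diagonal has {B,D,F}, so it must be A.
(r2,c5): row 2 has {B,C}; column 5 has {A,B,C,D,F}, so it must be E.
(r2,c6): row 2 has {B,C,E}; column 6 has {B,D,F}, so it must be A.
(r3,c6): row 3 has {A,B,D,E}; column 6 has {A,B,D,F}, so it must be C.
(r4,c4): row 4 has {A,B,D,F}; column 4 has {B,E}; the diagonal has {A,B,D,F}, so it must be C.
(r5,c4): row 5 has {B,D,F}; column 4 has {B,C,E}, so it must be A.
(r6,c6): row 6 has {A,B,C,F}; column 6 has {A,B,C,D,F}; the diagonal has {A,B,C,D,F}, so it must be E.
(r2,c3): row 2 has {A,B,C,E}; column 3 has {A,B,D}, so it must be F.
(r2,c4): row 2 has {A,B,C,E,F}; column 4 has {A,B,C,E}, so it must be D.
(r3,c4): row 3 has {A,B,C,D,E}; column 4 has {A,B,C,D,E}, so it must be F.
(r4,c2): row 4 has {A,B,C,D,F}; column 2 has {A,B}, so it must be E.
(r5,c2): row 5 has {A,B,D,F}; column 2 has {A,B,E}, so it must be C.
(r5,c3): row 5 has {A,B,C,D,F}; column 3 has {A,B,D,F}, so it must be E.
(r6,c2): row 6 has {A,B,C,E,F}; column 2 has {A,B,C,E}, so it must be D.
(r1,c2): row 1 has {A,B,D,E}; column 2 has {A,B,C,D,E}, so it must be F.
(r1,c3): row 1 has {A,B,D,E,F}; column 3 has {A,B,D,E,F}, so it must be C.

A F C E D B / C B F D E A / E A D F B C / D E B C A F / B C E A F D / F D A B C E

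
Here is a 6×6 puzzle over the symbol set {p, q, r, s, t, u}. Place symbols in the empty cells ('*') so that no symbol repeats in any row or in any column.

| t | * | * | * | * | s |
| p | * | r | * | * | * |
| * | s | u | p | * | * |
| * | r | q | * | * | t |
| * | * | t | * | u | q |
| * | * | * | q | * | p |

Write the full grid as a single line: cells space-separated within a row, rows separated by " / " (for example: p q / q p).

t u p r q s / p q r t s u / q s u p t r / s r q u p t / r p t s u q / u t s q r p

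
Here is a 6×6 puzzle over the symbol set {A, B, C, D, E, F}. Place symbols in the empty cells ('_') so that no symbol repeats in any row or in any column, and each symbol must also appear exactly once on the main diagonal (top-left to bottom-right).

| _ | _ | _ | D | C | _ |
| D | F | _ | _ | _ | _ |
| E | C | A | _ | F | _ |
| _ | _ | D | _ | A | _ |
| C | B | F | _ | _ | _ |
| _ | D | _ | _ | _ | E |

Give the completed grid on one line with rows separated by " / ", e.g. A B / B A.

B A E D C F / D F B A E C / E C A B F D / F E D C A B / C B F E D A / A D C F B E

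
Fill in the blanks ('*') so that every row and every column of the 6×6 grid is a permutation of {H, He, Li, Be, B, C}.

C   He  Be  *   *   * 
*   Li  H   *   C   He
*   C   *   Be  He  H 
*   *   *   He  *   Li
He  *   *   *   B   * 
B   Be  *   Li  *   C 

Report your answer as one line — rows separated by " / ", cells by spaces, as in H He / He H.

C He Be H Li B / Be Li H B C He / Li C B Be He H / H B C He Be Li / He H Li C B Be / B Be He Li H C

row 1 has {He,Be,C}; column 6 has {H,He,Li,C} — only B is left for (r1,c6).
row 2 has {H,He,Li,C}; column 1 has {He,B,C} — only Be is left for (r2,c1).
row 2 has {H,He,Li,Be,C}; column 4 has {He,Li,Be} — only B is left for (r2,c4).
row 3 has {H,He,Be,C}; column 1 has {He,Be,B,C} — only Li is left for (r3,c1).
row 3 has {H,He,Li,Be,C}; column 3 has {H,Be} — only B is left for (r3,c3).
row 4 has {He,Li}; column 1 has {He,Li,Be,B,C} — only H is left for (r4,c1).
row 4 has {H,He,Li}; column 2 has {He,Li,Be,C} — only B is left for (r4,c2).
row 4 has {H,He,Li,B}; column 3 has {H,Be,B} — only C is left for (r4,c3).
row 4 has {H,He,Li,B,C}; column 5 has {He,B,C} — only Be is left for (r4,c5).
row 5 has {He,B}; column 2 has {He,Li,Be,B,C} — only H is left for (r5,c2).
row 5 has {H,He,B}; column 3 has {H,Be,B,C} — only Li is left for (r5,c3).
row 5 has {H,He,Li,B}; column 4 has {He,Li,Be,B} — only C is left for (r5,c4).
row 5 has {H,He,Li,B,C}; column 6 has {H,He,Li,B,C} — only Be is left for (r5,c6).
row 6 has {Li,Be,B,C}; column 3 has {H,Li,Be,B,C} — only He is left for (r6,c3).
row 6 has {He,Li,Be,B,C}; column 5 has {He,Be,B,C} — only H is left for (r6,c5).
row 1 has {He,Be,B,C}; column 4 has {He,Li,Be,B,C} — only H is left for (r1,c4).
row 1 has {H,He,Be,B,C}; column 5 has {H,He,Be,B,C} — only Li is left for (r1,c5).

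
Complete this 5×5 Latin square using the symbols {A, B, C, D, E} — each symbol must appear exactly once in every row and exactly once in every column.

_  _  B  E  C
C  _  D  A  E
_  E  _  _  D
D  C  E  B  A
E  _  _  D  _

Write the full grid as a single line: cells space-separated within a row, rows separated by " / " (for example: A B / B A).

A D B E C / C B D A E / B E A C D / D C E B A / E A C D B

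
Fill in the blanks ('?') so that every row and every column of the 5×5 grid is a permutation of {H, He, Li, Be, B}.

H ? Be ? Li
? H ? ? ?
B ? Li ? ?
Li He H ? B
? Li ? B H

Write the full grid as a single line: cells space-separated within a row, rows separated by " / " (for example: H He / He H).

(r1,c2): row 1 has {H,Li,Be}; column 2 has {H,He,Li}, so it must be B.
(r1,c4): row 1 has {H,Li,Be,B}; column 4 has {B}, so it must be He.
(r3,c2): row 3 has {Li,B}; column 2 has {H,He,Li,B}, so it must be Be.
(r3,c4): row 3 has {Li,Be,B}; column 4 has {He,B}, so it must be H.
(r3,c5): row 3 has {H,Li,Be,B}; column 5 has {H,Li,B}, so it must be He.
(r4,c4): row 4 has {H,He,Li,B}; column 4 has {H,He,B}, so it must be Be.
(r5,c3): row 5 has {H,Li,B}; column 3 has {H,Li,Be}, so it must be He.
(r2,c3): row 2 has {H}; column 3 has {H,He,Li,Be}, so it must be B.
(r2,c4): row 2 has {H,B}; column 4 has {H,He,Be,B}, so it must be Li.
(r2,c5): row 2 has {H,Li,B}; column 5 has {H,He,Li,B}, so it must be Be.
(r5,c1): row 5 has {H,He,Li,B}; column 1 has {H,Li,B}, so it must be Be.
(r2,c1): row 2 has {H,Li,Be,B}; column 1 has {H,Li,Be,B}, so it must be He.

H B Be He Li / He H B Li Be / B Be Li H He / Li He H Be B / Be Li He B H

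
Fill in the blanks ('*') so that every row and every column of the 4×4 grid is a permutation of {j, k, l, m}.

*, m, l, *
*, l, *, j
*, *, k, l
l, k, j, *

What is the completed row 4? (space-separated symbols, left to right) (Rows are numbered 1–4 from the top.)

(r1,c4): row 1 has {l,m}; column 4 has {j,l}, so it must be k.
(r2,c3): row 2 has {j,l}; column 3 has {j,k,l}, so it must be m.
(r3,c2): row 3 has {k,l}; column 2 has {k,l,m}, so it must be j.
(r4,c4): row 4 has {j,k,l}; column 4 has {j,k,l}, so it must be m.

l k j m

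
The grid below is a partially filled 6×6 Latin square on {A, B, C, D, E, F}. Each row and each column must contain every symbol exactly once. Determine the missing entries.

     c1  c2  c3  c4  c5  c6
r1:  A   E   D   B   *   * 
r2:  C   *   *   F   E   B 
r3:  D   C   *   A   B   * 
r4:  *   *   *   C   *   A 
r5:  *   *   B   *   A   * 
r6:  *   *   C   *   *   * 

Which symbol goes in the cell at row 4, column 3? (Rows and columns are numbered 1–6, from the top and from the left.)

(r2,c3): row 2 has {B,C,E,F}; column 3 has {B,C,D}, so it must be A.
(r2,c2): row 2 has {A,B,C,E,F}; column 2 has {C,E}, so it must be D.
(r5,c2): row 5 has {A,B}; column 2 has {C,D,E}, so it must be F.
(r4,c2): row 4 has {A,C}; column 2 has {C,D,E,F}, so it must be B.
(r5,c1): row 5 has {A,B,F}; column 1 has {A,C,D}, so it must be E.
(r5,c4): row 5 has {A,B,E,F}; column 4 has {A,B,C,F}, so it must be D.
(r5,c6): row 5 has {A,B,D,E,F}; column 6 has {A,B}, so it must be C.
(r6,c2): row 6 has {C}; column 2 has {B,C,D,E,F}, so it must be A.
(r6,c4): row 6 has {A,C}; column 4 has {A,B,C,D,F}, so it must be E.
(r1,c6): row 1 has {A,B,D,E}; column 6 has {A,B,C}, so it must be F.
(r3,c6): row 3 has {A,B,C,D}; column 6 has {A,B,C,F}, so it must be E.
(r4,c1): row 4 has {A,B,C}; column 1 has {A,C,D,E}, so it must be F.
(r4,c3): row 4 has {A,B,C,F}; column 3 has {A,B,C,D}, so it must be E.

E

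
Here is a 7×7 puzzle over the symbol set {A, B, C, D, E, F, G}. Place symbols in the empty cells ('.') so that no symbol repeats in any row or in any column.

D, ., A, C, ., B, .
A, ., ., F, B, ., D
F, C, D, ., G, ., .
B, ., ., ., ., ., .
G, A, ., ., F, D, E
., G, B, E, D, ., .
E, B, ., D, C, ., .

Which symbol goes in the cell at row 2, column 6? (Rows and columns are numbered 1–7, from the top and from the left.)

C

At row 1, column 5: row 1 has {A,B,C,D}; column 5 has {B,C,D,F,G}; that leaves E.
At row 2, column 2: row 2 has {A,B,D,F}; column 2 has {A,B,C,G}; that leaves E.
At row 4, column 5: row 4 has {B}; column 5 has {B,C,D,E,F,G}; that leaves A.
At row 5, column 3: row 5 has {A,D,E,F,G}; column 3 has {A,B,D}; that leaves C.
At row 5, column 4: row 5 has {A,C,D,E,F,G}; column 4 has {C,D,E,F}; that leaves B.
At row 6, column 1: row 6 has {B,D,E,G}; column 1 has {A,B,D,E,F,G}; that leaves C.
At row 1, column 2: row 1 has {A,B,C,D,E}; column 2 has {A,B,C,E,G}; that leaves F.
At row 1, column 7: row 1 has {A,B,C,D,E,F}; column 7 has {D,E}; that leaves G.
At row 2, column 3: row 2 has {A,B,D,E,F}; column 3 has {A,B,C,D}; that leaves G.
At row 2, column 6: row 2 has {A,B,D,E,F,G}; column 6 has {B,D}; that leaves C.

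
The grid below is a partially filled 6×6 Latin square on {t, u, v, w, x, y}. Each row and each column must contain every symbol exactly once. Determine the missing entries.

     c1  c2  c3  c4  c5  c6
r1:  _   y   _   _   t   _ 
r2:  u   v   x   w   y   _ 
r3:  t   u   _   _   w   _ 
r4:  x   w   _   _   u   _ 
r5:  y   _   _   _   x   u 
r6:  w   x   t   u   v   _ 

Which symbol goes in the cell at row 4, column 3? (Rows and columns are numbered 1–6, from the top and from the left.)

y

(r1,c1) = v
(r1,c4) = x
(r1,c6) = w
(r2,c6) = t
(r5,c2) = t
(r5,c4) = v
(r6,c6) = y
(r1,c3) = u
(r3,c4) = y
(r4,c4) = t
(r4,c6) = v
(r5,c3) = w
(r3,c3) = v
(r3,c6) = x
(r4,c3) = y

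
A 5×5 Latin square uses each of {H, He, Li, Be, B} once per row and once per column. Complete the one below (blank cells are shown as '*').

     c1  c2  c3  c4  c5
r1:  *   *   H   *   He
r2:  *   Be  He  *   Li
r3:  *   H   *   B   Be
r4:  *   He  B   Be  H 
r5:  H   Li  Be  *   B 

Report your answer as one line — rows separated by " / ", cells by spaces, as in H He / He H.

Be B H Li He / B Be He H Li / He H Li B Be / Li He B Be H / H Li Be He B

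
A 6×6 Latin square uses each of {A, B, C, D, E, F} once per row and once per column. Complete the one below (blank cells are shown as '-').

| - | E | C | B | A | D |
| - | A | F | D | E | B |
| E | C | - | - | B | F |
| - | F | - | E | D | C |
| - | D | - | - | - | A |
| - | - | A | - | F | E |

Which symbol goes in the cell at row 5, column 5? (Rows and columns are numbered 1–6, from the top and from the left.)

C

(r1,c1): row 1 has {A,B,C,D,E}; column 1 has {E}, so it must be F.
(r2,c1): row 2 has {A,B,D,E,F}; column 1 has {E,F}, so it must be C.
(r3,c3): row 3 has {B,C,E,F}; column 3 has {A,C,F}, so it must be D.
(r3,c4): row 3 has {B,C,D,E,F}; column 4 has {B,D,E}, so it must be A.
(r4,c3): row 4 has {C,D,E,F}; column 3 has {A,C,D,F}, so it must be B.
(r5,c1): row 5 has {A,D}; column 1 has {C,E,F}, so it must be B.
(r5,c3): row 5 has {A,B,D}; column 3 has {A,B,C,D,F}, so it must be E.
(r5,c5): row 5 has {A,B,D,E}; column 5 has {A,B,D,E,F}, so it must be C.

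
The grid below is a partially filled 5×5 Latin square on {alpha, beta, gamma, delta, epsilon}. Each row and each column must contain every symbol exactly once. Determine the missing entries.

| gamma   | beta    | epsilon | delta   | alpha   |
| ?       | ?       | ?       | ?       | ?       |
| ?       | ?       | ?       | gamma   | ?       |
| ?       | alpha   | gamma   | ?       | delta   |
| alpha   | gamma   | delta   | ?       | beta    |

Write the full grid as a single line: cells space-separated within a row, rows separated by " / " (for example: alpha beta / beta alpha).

gamma beta epsilon delta alpha / delta epsilon beta alpha gamma / beta delta alpha gamma epsilon / epsilon alpha gamma beta delta / alpha gamma delta epsilon beta

(r3,c5) = epsilon
(r5,c4) = epsilon
(r2,c5) = gamma
(r3,c2) = delta
(r4,c4) = beta
(r2,c2) = epsilon
(r2,c4) = alpha
(r3,c1) = beta
(r3,c3) = alpha
(r4,c1) = epsilon
(r2,c1) = delta
(r2,c3) = beta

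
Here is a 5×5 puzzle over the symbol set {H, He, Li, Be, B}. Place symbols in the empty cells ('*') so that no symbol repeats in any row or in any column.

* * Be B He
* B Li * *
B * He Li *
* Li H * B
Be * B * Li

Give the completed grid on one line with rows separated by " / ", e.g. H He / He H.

Li H Be B He / H B Li He Be / B Be He Li H / He Li H Be B / Be He B H Li

(r1,c2) = H
(r3,c2) = Be
(r3,c5) = H
(r4,c1) = He
(r4,c4) = Be
(r5,c2) = He
(r5,c4) = H
(r1,c1) = Li
(r2,c1) = H
(r2,c4) = He
(r2,c5) = Be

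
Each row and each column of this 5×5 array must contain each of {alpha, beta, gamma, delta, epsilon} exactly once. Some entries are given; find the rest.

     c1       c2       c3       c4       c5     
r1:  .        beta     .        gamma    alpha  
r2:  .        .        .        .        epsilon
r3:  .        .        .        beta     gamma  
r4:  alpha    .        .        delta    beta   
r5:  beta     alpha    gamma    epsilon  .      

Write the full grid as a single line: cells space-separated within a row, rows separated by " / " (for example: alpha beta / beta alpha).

epsilon beta delta gamma alpha / gamma delta beta alpha epsilon / delta epsilon alpha beta gamma / alpha gamma epsilon delta beta / beta alpha gamma epsilon delta

Cell (r2,c4): row 2 has {epsilon}; column 4 has {beta,gamma,delta,epsilon} → alpha.
Cell (r4,c3): row 4 has {alpha,beta,delta}; column 3 has {gamma} → epsilon.
Cell (r5,c5): row 5 has {alpha,beta,gamma,epsilon}; column 5 has {alpha,beta,gamma,epsilon} → delta.
Cell (r1,c3): row 1 has {alpha,beta,gamma}; column 3 has {gamma,epsilon} → delta.
Cell (r2,c3): row 2 has {alpha,epsilon}; column 3 has {gamma,delta,epsilon} → beta.
Cell (r3,c3): row 3 has {beta,gamma}; column 3 has {beta,gamma,delta,epsilon} → alpha.
Cell (r4,c2): row 4 has {alpha,beta,delta,epsilon}; column 2 has {alpha,beta} → gamma.
Cell (r1,c1): row 1 has {alpha,beta,gamma,delta}; column 1 has {alpha,beta} → epsilon.
Cell (r2,c2): row 2 has {alpha,beta,epsilon}; column 2 has {alpha,beta,gamma} → delta.
Cell (r3,c1): row 3 has {alpha,beta,gamma}; column 1 has {alpha,beta,epsilon} → delta.
Cell (r3,c2): row 3 has {alpha,beta,gamma,delta}; column 2 has {alpha,beta,gamma,delta} → epsilon.
Cell (r2,c1): row 2 has {alpha,beta,delta,epsilon}; column 1 has {alpha,beta,delta,epsilon} → gamma.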